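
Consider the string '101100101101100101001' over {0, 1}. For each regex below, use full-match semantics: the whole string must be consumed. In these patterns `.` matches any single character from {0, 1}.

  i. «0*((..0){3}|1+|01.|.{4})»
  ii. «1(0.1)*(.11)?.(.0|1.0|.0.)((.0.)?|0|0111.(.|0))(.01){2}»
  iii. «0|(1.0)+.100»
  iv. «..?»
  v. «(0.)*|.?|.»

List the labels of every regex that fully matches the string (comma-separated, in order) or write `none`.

ii

i → no match
ii → match
iii → no match
iv → no match
v → no match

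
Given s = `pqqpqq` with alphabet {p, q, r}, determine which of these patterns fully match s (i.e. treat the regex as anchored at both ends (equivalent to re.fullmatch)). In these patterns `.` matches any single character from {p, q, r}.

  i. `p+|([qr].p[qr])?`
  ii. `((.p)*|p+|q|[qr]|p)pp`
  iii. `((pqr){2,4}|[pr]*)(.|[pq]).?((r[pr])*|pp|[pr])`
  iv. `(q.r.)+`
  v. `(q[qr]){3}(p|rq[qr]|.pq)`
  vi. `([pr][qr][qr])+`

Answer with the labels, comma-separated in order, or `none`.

i → no match
ii → no match — must end with `pp`
iii → no match
iv → no match — must start with `q`
v → no match — must start with `q`
vi → match

vi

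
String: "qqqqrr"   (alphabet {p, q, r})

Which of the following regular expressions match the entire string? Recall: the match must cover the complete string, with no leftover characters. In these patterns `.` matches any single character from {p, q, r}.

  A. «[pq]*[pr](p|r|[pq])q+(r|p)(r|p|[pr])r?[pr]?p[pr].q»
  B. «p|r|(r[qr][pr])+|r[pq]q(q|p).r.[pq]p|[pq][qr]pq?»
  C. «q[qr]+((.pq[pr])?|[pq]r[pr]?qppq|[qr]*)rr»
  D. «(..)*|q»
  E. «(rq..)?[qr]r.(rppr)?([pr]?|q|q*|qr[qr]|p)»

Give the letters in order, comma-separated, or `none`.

C, D

A → no match — must end with "q"
B → no match
C → match
D → match
E → no match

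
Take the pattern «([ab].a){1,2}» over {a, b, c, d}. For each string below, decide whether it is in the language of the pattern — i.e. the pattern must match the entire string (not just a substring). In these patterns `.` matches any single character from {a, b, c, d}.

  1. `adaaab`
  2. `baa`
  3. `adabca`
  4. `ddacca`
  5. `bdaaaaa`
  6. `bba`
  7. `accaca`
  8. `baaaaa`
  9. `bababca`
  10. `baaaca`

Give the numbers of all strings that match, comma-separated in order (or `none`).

2, 3, 6, 8, 10

1 → no match — must end with `a`
2 → match
3 → match
4 → no match
5 → no match
6 → match
7 → no match
8 → match
9 → no match
10 → match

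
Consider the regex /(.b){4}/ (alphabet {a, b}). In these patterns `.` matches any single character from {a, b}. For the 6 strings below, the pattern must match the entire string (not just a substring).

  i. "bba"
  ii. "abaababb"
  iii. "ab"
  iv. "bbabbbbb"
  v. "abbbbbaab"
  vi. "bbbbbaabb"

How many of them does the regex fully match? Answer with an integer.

1

i → no match — must end with "b"
ii → no match
iii → no match
iv → match
v → no match
vi → no match
Total matched: 1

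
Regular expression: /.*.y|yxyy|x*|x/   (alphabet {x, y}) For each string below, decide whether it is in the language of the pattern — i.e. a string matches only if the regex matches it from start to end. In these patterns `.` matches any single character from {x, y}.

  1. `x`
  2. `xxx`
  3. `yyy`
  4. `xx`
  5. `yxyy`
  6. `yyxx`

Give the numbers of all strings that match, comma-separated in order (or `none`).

1, 2, 3, 4, 5

1 → match
2 → match
3 → match
4 → match
5 → match
6 → no match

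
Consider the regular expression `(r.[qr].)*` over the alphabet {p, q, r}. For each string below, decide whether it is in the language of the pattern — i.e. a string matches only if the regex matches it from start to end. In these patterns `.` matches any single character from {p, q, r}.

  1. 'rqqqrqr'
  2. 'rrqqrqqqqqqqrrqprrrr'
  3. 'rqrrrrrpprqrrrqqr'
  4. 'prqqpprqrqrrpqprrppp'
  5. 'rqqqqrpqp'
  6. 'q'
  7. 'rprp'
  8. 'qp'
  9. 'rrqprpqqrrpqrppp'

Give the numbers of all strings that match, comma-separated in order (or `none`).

7

1 → no match
2 → no match
3 → no match
4 → no match
5 → no match
6 → no match
7 → match
8 → no match
9 → no match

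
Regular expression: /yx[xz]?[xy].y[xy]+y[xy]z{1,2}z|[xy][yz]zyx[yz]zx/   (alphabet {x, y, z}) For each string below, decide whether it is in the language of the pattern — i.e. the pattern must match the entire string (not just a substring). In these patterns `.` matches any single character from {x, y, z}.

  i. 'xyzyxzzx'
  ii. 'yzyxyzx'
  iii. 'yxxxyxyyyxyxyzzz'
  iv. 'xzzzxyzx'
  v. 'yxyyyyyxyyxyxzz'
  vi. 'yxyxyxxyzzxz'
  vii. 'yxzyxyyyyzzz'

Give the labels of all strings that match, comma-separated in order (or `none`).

i, v, vii

i → match
ii → no match
iii → no match
iv → no match
v → match
vi → no match
vii → match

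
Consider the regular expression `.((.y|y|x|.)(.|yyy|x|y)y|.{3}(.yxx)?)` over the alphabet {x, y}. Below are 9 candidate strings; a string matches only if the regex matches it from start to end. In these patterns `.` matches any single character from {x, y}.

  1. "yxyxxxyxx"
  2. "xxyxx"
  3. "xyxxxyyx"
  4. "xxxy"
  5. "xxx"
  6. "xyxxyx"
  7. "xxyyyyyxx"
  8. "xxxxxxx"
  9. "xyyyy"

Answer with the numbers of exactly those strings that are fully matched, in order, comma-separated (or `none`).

4, 9

1. "yxyxxxyxx" → no match
2. "xxyxx" → no match
3. "xyxxxyyx" → no match
4. "xxxy" → match
5. "xxx" → no match
6. "xyxxyx" → no match
7. "xxyyyyyxx" → no match
8. "xxxxxxx" → no match
9. "xyyyy" → match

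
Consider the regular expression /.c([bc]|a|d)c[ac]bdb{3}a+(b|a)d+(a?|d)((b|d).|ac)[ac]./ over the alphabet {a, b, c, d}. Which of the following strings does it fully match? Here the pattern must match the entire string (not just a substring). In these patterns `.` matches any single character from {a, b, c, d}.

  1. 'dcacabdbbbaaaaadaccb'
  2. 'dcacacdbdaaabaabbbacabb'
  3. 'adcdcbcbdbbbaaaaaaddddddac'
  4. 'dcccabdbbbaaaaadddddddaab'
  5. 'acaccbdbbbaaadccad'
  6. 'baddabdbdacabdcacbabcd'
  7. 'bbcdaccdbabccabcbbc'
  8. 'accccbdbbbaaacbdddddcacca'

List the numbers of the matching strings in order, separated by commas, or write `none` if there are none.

1, 4

1 → match
2 → no match
3 → no match
4 → match
5 → no match
6 → no match
7 → no match
8 → no match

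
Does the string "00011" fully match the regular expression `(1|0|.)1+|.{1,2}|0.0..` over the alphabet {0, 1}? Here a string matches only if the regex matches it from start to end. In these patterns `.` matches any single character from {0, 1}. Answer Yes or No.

Yes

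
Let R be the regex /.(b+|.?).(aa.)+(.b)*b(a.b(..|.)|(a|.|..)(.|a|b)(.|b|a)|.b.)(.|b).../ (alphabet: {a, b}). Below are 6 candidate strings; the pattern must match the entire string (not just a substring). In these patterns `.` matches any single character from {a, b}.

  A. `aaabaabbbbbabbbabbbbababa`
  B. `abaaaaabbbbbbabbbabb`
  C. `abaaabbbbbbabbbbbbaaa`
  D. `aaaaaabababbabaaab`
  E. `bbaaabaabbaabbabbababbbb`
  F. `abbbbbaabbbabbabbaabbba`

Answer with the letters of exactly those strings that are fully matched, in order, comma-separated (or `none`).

A → no match
B → match
C → match
D → no match
E → no match
F → match

B, C, F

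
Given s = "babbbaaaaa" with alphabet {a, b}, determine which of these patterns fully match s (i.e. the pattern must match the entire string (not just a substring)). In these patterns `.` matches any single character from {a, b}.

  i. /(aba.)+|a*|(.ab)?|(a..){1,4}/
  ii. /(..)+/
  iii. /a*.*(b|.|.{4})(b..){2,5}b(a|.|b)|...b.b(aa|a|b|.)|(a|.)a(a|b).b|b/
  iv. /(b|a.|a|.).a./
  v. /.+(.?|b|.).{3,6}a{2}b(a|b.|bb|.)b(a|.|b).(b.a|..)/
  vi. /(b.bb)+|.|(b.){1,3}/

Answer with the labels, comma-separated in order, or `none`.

i → no match
ii → match
iii → no match
iv → no match
v → no match
vi → no match

ii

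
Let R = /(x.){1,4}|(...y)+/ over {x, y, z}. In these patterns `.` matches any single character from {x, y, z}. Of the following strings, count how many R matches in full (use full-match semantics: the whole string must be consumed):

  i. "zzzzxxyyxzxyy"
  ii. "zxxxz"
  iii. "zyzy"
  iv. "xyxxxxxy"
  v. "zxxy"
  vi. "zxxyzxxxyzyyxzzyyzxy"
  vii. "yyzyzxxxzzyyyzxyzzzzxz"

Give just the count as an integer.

3

i → no match
ii. "zxxxz" → no match
iii. "zyzy" → match
iv. "xyxxxxxy" → match
v. "zxxy" → match
vi → no match
vii → no match
Total matched: 3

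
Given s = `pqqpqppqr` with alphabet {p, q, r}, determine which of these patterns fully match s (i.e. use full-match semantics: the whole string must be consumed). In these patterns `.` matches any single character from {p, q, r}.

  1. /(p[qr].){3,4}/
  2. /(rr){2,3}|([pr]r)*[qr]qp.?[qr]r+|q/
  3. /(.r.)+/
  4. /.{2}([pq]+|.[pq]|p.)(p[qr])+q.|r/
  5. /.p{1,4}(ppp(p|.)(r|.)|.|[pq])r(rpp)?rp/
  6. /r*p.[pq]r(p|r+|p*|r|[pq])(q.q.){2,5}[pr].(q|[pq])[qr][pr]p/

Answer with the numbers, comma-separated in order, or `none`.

1

1 → match
2 → no match
3 → no match
4 → no match
5 → no match — must end with `rp`
6 → no match — must end with `p`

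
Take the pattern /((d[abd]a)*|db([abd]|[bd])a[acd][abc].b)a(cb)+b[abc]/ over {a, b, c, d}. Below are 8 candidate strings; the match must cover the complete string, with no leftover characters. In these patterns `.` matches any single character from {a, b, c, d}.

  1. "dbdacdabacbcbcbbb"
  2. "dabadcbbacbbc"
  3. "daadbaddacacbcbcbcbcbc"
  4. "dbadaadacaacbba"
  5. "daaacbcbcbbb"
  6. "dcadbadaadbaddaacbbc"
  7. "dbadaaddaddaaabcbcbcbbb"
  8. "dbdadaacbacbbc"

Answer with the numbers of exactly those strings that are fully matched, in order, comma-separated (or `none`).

5

1 → no match
2 → no match
3 → no match
4 → no match
5 → match
6 → no match
7 → no match
8 → no match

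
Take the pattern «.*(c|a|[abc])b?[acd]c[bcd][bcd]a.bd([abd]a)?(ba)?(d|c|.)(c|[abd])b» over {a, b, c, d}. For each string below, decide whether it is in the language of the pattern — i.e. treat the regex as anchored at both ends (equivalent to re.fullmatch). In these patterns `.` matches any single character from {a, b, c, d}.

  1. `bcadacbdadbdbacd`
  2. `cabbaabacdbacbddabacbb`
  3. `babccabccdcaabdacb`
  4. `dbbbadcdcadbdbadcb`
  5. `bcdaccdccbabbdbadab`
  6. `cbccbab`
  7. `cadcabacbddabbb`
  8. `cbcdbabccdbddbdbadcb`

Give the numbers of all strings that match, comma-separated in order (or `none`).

2, 3, 4, 5

1 → no match — must end with `b`
2 → match
3 → match
4 → match
5 → match
6. `cbccbab` → no match
7 → no match
8 → no match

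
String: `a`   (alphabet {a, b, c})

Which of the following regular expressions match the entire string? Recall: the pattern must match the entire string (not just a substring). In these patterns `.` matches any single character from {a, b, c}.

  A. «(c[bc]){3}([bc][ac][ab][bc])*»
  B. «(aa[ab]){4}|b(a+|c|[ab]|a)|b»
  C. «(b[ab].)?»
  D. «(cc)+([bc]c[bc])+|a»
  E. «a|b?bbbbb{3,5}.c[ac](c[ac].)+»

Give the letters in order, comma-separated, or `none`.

D, E

A → no match — must start with `c`
B → no match
C → no match
D → match
E → match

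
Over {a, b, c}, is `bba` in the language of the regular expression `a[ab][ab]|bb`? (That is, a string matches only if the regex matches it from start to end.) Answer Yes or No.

No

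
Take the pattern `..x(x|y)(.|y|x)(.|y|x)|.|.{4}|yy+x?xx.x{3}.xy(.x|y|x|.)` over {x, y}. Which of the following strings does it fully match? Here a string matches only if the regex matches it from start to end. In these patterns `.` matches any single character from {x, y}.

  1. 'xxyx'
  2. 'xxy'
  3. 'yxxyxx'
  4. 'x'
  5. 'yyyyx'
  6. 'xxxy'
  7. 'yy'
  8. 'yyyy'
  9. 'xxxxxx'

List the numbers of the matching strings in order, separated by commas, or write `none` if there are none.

1 → match
2 → no match
3 → match
4 → match
5 → no match
6 → match
7 → no match
8 → match
9 → match

1, 3, 4, 6, 8, 9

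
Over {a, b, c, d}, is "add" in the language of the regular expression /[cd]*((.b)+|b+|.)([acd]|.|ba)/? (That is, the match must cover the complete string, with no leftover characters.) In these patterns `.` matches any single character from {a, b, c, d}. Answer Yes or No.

No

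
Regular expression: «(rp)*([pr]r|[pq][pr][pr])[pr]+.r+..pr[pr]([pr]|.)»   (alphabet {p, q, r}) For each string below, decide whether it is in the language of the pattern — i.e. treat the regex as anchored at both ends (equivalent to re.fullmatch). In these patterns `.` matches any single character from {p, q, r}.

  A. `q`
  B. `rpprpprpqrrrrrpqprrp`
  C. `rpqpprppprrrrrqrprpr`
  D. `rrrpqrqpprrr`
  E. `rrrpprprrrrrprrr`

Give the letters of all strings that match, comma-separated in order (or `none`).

A → no match
B → match
C → match
D → match
E → match

B, C, D, E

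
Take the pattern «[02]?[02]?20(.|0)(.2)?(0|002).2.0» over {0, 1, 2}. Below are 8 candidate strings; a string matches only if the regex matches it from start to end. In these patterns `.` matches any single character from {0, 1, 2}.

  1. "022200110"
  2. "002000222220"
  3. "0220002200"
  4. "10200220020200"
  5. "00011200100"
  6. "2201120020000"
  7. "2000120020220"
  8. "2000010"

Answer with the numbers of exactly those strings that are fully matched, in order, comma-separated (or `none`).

3

1 → no match
2 → no match
3 → match
4 → no match
5 → no match
6 → no match
7 → no match
8 → no match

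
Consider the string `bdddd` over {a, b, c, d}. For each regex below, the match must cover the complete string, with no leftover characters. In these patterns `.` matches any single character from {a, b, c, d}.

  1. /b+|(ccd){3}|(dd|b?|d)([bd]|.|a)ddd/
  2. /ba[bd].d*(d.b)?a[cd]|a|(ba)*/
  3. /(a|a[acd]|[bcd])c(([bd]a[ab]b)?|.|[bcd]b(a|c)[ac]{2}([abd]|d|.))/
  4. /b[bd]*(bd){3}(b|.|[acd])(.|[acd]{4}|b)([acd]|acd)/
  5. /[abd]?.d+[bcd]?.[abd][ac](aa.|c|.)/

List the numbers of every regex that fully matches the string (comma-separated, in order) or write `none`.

1

1 → match
2 → no match
3 → no match
4 → no match
5 → no match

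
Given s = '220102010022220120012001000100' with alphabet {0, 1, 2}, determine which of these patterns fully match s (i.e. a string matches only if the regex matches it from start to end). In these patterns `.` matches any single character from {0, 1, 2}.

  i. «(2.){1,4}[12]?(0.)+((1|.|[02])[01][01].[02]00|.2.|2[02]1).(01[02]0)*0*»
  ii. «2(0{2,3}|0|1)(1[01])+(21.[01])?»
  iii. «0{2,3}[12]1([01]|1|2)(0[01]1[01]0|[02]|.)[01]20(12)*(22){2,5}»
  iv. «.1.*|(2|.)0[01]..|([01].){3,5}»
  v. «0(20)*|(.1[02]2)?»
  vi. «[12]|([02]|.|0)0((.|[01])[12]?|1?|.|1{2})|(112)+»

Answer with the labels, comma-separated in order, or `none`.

i → match
ii → no match
iii → no match — must start with '0'
iv → no match
v → no match
vi → no match

i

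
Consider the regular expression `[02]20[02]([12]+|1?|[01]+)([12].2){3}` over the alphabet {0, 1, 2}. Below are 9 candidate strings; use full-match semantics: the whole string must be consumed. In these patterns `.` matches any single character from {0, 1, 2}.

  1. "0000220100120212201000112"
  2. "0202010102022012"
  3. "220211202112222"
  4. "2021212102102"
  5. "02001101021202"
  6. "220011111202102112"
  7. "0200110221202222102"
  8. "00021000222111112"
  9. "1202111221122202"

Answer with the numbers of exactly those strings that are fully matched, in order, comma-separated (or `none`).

3, 6

1 → no match
2 → no match
3 → match
4 → no match
5 → no match
6 → match
7 → no match
8 → no match
9 → no match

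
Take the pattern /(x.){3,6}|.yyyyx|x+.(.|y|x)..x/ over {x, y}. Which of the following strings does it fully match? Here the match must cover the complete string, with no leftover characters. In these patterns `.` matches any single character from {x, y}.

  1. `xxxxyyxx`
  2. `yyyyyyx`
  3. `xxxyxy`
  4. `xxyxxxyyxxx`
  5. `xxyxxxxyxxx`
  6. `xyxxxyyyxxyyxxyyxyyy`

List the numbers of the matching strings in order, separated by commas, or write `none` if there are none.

1 → match
2 → no match
3 → match
4 → no match
5 → no match
6 → no match

1, 3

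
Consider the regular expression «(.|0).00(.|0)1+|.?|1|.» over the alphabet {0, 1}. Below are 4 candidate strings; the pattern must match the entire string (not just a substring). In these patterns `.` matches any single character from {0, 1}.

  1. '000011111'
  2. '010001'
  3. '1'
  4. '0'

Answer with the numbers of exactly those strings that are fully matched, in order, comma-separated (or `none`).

1 → match
2 → match
3 → match
4 → match

1, 2, 3, 4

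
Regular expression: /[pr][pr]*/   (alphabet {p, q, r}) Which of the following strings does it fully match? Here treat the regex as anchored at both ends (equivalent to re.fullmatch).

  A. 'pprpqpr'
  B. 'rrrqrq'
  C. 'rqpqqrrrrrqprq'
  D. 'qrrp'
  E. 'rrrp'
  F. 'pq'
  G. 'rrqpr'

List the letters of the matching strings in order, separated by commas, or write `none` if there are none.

E

A. 'pprpqpr' → no match
B. 'rrrqrq' → no match
C → no match
D. 'qrrp' → no match
E. 'rrrp' → match
F. 'pq' → no match
G. 'rrqpr' → no match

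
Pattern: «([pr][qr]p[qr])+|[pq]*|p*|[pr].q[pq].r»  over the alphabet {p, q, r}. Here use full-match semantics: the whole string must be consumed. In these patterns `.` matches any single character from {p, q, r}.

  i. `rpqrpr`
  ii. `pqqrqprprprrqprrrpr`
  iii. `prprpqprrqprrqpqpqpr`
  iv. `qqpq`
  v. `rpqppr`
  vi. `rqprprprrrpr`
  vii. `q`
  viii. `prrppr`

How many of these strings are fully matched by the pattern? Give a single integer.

5

i → no match
ii → no match
iii → match
iv → match
v → match
vi → match
vii → match
viii → no match
Total matched: 5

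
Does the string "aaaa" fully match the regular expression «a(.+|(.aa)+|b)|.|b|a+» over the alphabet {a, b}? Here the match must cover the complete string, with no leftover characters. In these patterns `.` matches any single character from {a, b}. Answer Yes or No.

Yes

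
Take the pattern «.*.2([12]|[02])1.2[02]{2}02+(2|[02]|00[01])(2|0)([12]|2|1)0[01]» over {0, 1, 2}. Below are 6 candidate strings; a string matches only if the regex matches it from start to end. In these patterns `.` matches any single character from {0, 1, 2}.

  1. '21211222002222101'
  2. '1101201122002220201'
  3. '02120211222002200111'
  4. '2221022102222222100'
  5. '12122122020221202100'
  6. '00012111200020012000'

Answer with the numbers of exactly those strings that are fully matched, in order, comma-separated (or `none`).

1 → match
2 → match
3 → no match
4 → no match
5 → no match
6 → no match

1, 2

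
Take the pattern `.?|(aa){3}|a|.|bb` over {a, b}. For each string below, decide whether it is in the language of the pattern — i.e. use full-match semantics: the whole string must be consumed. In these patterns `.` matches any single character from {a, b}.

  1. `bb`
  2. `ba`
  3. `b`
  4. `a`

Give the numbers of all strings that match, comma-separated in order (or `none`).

1 → match
2 → no match
3 → match
4 → match

1, 3, 4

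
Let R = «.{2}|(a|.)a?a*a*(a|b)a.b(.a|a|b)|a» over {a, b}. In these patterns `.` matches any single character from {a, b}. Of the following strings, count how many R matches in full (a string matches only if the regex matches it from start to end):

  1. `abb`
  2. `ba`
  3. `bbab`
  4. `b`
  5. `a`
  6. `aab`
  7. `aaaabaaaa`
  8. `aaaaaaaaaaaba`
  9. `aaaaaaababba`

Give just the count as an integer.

1 → no match
2 → match
3 → no match
4 → no match
5 → match
6 → no match
7 → no match
8 → match
9 → match
Total matched: 4

4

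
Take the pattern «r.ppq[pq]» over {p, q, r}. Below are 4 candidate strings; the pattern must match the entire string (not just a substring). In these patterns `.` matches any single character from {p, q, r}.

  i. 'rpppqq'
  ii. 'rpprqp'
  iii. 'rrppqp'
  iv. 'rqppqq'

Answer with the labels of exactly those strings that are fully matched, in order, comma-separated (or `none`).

i, iii, iv

i → match
ii → no match
iii → match
iv → match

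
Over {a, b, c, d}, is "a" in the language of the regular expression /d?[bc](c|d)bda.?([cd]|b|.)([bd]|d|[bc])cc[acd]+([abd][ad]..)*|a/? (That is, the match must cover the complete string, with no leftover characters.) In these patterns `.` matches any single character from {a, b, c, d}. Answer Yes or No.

Yes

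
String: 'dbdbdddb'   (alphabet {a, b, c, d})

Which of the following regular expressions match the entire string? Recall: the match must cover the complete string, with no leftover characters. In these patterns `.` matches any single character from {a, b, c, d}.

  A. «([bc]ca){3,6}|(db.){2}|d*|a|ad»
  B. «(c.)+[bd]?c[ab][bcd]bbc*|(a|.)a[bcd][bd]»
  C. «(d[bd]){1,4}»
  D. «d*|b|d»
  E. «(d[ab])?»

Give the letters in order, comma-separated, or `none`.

A → no match
B → no match
C → match
D → no match
E → no match

C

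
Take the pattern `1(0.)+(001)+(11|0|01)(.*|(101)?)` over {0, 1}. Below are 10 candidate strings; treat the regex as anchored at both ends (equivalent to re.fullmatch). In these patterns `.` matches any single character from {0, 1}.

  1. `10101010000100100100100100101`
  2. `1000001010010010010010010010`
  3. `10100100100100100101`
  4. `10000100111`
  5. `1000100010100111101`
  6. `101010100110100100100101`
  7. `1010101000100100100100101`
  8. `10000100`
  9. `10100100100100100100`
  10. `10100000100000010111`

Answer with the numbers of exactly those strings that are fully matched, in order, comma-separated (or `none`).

1 → match
2 → match
3 → match
4 → match
5 → match
6 → no match
7 → match
8 → match
9 → match
10 → match

1, 2, 3, 4, 5, 7, 8, 9, 10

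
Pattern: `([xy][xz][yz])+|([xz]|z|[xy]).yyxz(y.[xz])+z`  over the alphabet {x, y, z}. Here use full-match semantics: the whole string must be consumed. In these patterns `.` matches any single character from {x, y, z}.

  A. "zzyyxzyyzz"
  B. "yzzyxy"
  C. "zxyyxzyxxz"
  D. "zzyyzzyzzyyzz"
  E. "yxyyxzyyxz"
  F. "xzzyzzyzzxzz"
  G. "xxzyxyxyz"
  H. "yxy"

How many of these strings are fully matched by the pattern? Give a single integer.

6

A → match
B → match
C → match
D → no match
E → match
F → match
G → no match
H → match
Total matched: 6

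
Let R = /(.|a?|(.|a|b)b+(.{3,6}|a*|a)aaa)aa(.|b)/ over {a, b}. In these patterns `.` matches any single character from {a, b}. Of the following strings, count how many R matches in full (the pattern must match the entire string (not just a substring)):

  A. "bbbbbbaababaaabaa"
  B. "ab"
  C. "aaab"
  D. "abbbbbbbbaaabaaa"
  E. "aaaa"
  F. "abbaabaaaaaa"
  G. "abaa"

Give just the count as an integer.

3

A → no match
B → no match
C → match
D → no match
E → match
F → match
G → no match
Total matched: 3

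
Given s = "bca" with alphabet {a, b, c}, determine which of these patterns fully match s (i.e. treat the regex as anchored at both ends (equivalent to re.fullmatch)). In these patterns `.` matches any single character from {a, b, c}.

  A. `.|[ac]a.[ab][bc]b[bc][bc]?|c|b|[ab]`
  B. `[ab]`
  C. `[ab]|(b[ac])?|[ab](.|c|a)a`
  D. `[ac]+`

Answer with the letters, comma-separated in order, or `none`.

A → no match
B → no match
C → match
D → no match

C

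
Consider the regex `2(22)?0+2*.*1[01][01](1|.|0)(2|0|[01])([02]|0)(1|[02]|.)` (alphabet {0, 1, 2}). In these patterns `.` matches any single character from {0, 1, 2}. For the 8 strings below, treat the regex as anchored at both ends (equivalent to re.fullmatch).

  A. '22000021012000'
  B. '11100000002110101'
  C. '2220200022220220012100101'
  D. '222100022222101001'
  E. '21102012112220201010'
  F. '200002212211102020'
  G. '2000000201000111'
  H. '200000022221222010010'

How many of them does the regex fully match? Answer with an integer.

1

A → no match
B → no match — must start with '2'
C → no match
D → no match
E → no match
F → match
G → no match
H → no match
Total matched: 1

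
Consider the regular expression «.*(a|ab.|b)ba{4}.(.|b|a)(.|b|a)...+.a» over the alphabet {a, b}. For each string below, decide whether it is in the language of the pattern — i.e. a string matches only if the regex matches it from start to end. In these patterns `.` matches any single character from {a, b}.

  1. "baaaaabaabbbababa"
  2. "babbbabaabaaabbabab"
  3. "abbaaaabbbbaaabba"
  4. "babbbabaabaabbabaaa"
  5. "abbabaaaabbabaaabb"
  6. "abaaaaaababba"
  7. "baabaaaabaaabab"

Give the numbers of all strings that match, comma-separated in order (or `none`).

1 → no match
2 → no match — must end with "a"
3 → match
4 → no match
5 → no match — must end with "a"
6 → no match
7 → no match — must end with "a"

3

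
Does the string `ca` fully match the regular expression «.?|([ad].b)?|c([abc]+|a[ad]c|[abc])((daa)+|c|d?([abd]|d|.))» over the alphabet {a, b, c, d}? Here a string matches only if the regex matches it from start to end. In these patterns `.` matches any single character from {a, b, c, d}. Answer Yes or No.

No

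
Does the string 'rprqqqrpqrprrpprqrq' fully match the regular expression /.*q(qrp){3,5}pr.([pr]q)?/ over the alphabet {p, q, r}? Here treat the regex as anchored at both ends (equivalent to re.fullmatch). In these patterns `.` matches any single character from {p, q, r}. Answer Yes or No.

No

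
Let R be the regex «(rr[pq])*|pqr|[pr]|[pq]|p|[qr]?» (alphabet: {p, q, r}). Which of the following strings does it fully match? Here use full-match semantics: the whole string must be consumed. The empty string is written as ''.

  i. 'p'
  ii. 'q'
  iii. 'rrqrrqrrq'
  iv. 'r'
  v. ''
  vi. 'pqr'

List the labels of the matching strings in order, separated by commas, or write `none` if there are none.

i → match
ii → match
iii → match
iv → match
v → match
vi → match

i, ii, iii, iv, v, vi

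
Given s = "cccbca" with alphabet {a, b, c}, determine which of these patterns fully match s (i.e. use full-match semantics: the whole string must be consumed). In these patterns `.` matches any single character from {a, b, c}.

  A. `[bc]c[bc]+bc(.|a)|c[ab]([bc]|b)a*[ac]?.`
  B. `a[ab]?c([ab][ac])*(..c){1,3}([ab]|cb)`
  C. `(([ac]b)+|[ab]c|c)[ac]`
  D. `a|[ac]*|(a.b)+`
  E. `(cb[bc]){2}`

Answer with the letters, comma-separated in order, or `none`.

A

A → match
B → no match — must start with "a"
C → no match
D → no match
E → no match — must start with "cb"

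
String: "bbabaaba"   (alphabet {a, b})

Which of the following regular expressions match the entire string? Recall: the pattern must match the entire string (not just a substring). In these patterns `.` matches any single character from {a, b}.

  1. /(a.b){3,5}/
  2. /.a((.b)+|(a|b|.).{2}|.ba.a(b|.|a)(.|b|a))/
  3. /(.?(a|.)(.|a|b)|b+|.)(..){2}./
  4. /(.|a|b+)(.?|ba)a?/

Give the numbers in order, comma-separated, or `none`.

1 → no match — must start with "a"
2 → no match
3 → match
4 → no match

3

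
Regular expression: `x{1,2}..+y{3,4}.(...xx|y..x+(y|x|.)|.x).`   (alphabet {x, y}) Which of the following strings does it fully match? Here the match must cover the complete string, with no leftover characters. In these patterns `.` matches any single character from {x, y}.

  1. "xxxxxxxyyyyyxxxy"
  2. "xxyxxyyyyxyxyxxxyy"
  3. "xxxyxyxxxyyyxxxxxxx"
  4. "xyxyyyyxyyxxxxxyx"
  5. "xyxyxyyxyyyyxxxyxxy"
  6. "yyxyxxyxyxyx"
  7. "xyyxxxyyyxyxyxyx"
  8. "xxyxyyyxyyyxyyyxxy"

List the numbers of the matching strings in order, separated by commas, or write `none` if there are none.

1 → match
2 → match
3 → match
4 → match
5 → match
6 → no match — must start with "x"
7 → match
8 → match

1, 2, 3, 4, 5, 7, 8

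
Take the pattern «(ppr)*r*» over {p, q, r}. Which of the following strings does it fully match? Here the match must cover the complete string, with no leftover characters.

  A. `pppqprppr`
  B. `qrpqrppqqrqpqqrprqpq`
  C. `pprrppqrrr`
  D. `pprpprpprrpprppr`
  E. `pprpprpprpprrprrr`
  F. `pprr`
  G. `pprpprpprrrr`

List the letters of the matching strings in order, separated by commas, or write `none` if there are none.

F, G

A → no match
B → no match
C → no match
D → no match
E → no match
F → match
G → match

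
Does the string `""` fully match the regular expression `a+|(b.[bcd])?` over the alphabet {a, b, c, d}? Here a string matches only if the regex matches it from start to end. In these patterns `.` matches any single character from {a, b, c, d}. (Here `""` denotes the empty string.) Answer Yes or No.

Yes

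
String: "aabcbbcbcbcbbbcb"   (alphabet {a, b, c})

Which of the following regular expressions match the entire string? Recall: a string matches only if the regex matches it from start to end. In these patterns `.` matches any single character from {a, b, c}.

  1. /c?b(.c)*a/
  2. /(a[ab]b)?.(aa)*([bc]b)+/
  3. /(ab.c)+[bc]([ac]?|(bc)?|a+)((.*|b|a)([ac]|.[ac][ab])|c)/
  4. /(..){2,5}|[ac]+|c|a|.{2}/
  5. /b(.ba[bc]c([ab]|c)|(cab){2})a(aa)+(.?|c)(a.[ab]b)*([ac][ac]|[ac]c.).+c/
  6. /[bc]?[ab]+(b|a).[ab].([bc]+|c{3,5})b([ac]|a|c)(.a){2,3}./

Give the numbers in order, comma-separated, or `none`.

1 → no match — must end with "a"
2 → match
3 → no match — must start with "ab"
4 → no match
5 → no match — must start with "b"
6 → no match

2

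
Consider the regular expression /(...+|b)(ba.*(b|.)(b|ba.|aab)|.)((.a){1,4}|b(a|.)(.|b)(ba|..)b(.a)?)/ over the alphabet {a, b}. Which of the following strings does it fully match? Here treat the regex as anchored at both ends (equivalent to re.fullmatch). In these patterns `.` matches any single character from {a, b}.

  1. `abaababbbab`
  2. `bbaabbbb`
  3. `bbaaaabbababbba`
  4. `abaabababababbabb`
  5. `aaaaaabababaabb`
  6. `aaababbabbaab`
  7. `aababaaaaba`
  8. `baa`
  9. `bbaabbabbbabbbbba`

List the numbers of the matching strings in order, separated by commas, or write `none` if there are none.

1 → no match
2 → no match
3 → match
4 → no match
5 → no match
6 → no match
7 → match
8 → no match
9 → match

3, 7, 9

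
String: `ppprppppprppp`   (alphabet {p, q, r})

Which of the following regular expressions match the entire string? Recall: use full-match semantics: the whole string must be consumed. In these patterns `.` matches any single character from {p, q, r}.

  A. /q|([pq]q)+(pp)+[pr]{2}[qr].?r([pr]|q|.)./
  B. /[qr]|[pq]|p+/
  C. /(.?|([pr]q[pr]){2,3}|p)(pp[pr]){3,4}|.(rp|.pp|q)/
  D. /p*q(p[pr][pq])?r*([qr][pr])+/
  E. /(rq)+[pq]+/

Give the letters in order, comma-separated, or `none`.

A → no match
B → no match
C → match
D → no match
E → no match — must start with `rq`

C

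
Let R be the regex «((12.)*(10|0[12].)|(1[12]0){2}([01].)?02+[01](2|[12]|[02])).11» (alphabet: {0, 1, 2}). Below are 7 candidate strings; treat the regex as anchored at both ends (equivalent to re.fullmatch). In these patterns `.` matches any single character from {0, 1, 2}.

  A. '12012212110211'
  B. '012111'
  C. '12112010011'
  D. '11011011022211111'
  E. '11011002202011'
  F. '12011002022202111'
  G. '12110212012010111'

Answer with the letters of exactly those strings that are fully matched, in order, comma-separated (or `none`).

A → match
B → match
C → match
D → match
E → match
F → match
G → no match

A, B, C, D, E, F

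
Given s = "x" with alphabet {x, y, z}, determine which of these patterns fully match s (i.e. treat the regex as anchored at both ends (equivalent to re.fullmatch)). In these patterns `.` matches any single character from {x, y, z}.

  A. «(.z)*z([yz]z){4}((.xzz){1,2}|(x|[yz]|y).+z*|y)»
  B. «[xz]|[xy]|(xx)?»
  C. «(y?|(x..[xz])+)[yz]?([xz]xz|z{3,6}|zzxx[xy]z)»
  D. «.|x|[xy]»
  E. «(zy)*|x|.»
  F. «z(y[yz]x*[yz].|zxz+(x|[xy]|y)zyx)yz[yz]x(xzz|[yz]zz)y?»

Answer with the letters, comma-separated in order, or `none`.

A → no match
B → match
C → no match
D → match
E → match
F → no match — must start with "z"

B, D, E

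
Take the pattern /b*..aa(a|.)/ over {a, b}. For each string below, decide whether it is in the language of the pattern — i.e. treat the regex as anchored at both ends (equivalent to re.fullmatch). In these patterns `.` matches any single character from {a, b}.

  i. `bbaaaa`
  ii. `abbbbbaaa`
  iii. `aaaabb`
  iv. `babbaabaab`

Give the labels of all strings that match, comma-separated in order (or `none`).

i

i → match
ii → no match
iii → no match
iv → no match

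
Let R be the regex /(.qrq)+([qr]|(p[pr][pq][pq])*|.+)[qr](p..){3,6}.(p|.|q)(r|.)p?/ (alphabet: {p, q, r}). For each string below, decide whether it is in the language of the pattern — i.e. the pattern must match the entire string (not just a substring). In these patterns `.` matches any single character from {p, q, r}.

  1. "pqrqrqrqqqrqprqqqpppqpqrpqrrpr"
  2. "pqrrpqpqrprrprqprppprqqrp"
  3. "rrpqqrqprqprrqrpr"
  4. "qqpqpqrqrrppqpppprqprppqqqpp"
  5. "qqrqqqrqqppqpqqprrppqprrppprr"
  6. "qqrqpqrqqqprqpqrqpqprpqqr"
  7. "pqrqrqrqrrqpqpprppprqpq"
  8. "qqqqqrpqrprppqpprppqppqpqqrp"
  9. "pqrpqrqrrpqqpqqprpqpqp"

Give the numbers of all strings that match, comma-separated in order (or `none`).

1 → no match
2 → no match
3 → no match
4 → no match
5 → no match
6 → no match
7 → match
8 → no match
9 → no match

7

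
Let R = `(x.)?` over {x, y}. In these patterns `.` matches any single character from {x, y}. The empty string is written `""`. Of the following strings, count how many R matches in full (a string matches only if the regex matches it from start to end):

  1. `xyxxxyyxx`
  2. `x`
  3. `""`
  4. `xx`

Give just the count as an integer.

2

1 → no match
2 → no match
3 → match
4 → match
Total matched: 2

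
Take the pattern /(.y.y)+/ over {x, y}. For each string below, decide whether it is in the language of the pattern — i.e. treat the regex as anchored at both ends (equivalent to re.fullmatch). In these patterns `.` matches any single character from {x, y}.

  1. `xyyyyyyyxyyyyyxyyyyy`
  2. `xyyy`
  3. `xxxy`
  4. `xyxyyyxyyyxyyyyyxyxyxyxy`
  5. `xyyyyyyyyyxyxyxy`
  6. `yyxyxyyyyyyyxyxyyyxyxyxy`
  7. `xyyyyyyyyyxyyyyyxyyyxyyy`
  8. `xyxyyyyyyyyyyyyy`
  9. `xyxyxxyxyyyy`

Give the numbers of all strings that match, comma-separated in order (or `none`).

1 → match
2 → match
3 → no match
4 → match
5 → match
6 → match
7 → match
8 → match
9 → no match

1, 2, 4, 5, 6, 7, 8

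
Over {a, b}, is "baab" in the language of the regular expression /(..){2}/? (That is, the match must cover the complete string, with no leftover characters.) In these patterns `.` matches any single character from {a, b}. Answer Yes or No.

Yes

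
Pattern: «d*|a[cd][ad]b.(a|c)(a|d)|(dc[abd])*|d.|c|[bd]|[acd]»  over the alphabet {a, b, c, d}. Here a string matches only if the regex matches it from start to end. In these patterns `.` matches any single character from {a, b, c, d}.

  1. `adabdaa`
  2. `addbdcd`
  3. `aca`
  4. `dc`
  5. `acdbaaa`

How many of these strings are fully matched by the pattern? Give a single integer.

4

1 → match
2 → match
3 → no match
4 → match
5 → match
Total matched: 4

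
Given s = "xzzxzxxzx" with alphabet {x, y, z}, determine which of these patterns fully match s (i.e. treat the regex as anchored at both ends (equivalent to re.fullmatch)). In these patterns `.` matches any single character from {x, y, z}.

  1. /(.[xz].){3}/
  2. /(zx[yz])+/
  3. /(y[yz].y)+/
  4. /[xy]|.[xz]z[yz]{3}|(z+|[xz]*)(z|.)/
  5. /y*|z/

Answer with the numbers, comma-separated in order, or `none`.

1, 4

1 → match
2 → no match — must start with "zx"
3 → no match — must start with "y"
4 → match
5 → no match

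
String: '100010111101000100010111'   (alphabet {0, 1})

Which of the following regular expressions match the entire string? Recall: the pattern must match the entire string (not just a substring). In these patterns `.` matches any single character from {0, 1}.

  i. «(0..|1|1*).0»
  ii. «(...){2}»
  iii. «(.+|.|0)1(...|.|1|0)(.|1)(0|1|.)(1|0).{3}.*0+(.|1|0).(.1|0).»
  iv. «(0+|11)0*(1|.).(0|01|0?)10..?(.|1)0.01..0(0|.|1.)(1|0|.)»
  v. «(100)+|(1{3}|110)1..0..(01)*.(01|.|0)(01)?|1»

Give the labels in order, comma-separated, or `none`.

iii

i → no match — must end with '0'
ii → no match
iii → match
iv → no match
v → no match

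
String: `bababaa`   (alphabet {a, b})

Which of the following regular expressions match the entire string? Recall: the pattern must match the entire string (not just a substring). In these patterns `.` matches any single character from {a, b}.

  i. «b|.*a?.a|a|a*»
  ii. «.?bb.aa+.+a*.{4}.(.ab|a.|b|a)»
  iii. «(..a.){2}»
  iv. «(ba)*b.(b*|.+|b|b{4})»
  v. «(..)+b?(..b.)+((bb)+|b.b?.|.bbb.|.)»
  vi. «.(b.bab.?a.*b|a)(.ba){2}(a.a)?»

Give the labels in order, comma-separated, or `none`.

i → match
ii → no match
iii → no match
iv → match
v → match
vi → no match

i, iv, v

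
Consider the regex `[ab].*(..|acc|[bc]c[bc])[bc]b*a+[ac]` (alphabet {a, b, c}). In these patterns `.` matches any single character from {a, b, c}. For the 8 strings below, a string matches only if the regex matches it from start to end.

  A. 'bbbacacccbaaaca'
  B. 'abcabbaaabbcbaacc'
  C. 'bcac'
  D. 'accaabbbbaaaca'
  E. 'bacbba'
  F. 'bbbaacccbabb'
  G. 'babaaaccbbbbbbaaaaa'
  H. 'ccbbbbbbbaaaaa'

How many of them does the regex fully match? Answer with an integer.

1

A → no match
B → no match
C → no match
D → no match
E → no match
F → no match
G → match
H → no match
Total matched: 1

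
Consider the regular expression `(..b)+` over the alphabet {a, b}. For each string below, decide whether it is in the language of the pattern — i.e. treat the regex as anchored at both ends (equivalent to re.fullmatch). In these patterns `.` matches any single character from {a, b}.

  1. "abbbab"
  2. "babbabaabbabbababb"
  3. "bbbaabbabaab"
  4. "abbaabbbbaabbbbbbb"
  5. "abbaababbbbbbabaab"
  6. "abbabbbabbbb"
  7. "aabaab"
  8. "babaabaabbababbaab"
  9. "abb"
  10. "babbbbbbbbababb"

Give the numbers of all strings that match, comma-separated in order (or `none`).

1 → match
2 → match
3 → match
4 → match
5 → match
6 → match
7 → match
8 → match
9 → match
10 → match

1, 2, 3, 4, 5, 6, 7, 8, 9, 10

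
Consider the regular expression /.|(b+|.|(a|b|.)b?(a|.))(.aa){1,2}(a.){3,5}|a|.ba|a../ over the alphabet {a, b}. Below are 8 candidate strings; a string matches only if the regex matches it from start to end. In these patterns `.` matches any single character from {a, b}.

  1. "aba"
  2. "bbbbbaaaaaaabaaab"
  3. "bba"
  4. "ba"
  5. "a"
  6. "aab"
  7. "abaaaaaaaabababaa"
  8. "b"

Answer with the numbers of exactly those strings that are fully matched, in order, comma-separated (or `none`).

1 → match
2 → match
3 → match
4 → no match
5 → match
6 → match
7 → match
8 → match

1, 2, 3, 5, 6, 7, 8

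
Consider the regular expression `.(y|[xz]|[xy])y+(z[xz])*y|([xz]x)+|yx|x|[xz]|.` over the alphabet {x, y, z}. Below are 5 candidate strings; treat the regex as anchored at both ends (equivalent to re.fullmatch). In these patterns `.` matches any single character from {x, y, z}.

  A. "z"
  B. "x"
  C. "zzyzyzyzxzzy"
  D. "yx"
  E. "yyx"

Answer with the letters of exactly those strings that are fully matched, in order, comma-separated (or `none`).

A, B, D

A. "z" → match
B. "x" → match
C. "zzyzyzyzxzzy" → no match
D. "yx" → match
E. "yyx" → no match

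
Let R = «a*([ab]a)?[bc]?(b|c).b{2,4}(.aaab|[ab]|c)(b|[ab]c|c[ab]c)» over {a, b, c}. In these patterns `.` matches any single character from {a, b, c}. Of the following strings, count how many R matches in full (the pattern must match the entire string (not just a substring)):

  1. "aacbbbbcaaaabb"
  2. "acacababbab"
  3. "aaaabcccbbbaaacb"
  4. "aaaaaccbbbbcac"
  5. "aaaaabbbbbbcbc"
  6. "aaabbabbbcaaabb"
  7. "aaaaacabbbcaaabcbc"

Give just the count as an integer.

1 → no match
2. "acacababbab" → no match
3 → no match
4 → match
5 → match
6 → match
7 → match
Total matched: 4

4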